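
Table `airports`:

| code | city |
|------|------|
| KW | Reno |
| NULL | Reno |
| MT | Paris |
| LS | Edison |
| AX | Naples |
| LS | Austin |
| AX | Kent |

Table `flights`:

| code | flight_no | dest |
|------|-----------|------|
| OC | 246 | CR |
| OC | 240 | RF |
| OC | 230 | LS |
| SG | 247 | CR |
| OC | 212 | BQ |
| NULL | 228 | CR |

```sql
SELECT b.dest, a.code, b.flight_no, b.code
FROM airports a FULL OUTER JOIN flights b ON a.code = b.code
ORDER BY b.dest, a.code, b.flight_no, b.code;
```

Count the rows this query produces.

FULL OUTER JOIN keeps every row from both sides; unmatched rows get NULL for the other side's columns.
Matching on a.code = b.code. A NULL in a compared column never satisfies the condition.
- code=KW: no b row matches, row kept with b columns NULL.
- code=NULL: no b row matches, row kept with b columns NULL.
- code=MT: no b row matches, row kept with b columns NULL.
- code=LS: no b row matches, row kept with b columns NULL.
- code=AX: no b row matches, row kept with b columns NULL.
- code=LS: no b row matches, row kept with b columns NULL.
- code=AX: no b row matches, row kept with b columns NULL.
- plus 6 unmatched b row(s), each kept with NULL a columns.
Total: 0 matched + 13 padded = 13 rows.

13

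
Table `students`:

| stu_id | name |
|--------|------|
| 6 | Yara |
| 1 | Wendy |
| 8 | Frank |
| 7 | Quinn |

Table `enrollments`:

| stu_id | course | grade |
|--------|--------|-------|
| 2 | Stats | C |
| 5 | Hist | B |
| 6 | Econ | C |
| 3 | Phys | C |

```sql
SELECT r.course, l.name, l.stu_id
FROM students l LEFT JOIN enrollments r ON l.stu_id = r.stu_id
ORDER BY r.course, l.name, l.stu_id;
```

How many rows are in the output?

4

LEFT JOIN keeps every row from `students`; unmatched rows get NULL for `enrollments`'s columns.
Matching on l.stu_id = r.stu_id.
- l[0] stu_id=6 → 1 match(es) in r → 1 row(s).
- l[1] stu_id=1 → no match; kept with NULLs on the r side.
- l[2] stu_id=8 → no match; kept with NULLs on the r side.
- l[3] stu_id=7 → no match; kept with NULLs on the r side.
Total: 1 matched + 3 padded = 4 rows.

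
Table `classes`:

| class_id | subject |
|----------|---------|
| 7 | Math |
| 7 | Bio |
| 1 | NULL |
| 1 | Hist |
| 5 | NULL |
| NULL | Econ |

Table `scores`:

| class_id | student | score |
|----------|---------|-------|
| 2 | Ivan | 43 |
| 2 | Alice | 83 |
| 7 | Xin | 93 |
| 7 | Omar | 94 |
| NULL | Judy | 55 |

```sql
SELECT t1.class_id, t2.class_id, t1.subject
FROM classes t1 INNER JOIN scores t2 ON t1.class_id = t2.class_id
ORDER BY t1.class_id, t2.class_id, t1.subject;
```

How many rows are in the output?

INNER JOIN keeps only pairs where the ON condition holds.
Matching on t1.class_id = t2.class_id. A NULL in a compared column never satisfies the condition.
- t1[0] class_id=7 → 2 match(es) in t2 → 2 row(s).
- t1[1] class_id=7 → 2 match(es) in t2 → 2 row(s).
- t1[2] class_id=1 → no match; dropped.
- t1[3] class_id=1 → no match; dropped.
- t1[4] class_id=5 → no match; dropped.
- t1[5] class_id=NULL → no match; dropped.
Total: 4 rows.

4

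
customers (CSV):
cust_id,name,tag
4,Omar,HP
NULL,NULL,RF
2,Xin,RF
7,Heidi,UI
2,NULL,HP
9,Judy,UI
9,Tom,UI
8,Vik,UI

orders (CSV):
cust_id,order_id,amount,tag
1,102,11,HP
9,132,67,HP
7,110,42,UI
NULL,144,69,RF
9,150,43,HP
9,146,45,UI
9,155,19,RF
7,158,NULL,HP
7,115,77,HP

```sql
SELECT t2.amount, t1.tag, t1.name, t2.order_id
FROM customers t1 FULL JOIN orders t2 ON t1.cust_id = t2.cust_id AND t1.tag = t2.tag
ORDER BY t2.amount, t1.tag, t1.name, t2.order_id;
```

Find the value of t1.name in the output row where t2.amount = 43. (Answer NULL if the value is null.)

NULL

FULL OUTER JOIN keeps every row from both sides; unmatched rows get NULL for the other side's columns.
Matching on t1.cust_id = t2.cust_id AND t1.tag = t2.tag. A NULL in a compared column never satisfies the condition.
- cust_id=4, tag=HP: no t2 row matches, row kept with t2 columns NULL.
- cust_id=NULL, tag=RF: no t2 row matches, row kept with t2 columns NULL.
- cust_id=2, tag=RF: no t2 row matches, row kept with t2 columns NULL.
- cust_id=7, tag=UI: 1 matching t2 row(s), so 1 row(s) emitted.
- cust_id=2, tag=HP: no t2 row matches, row kept with t2 columns NULL.
- cust_id=9, tag=UI: 1 matching t2 row(s), so 1 row(s) emitted.
- cust_id=9, tag=UI: 1 matching t2 row(s), so 1 row(s) emitted.
- cust_id=8, tag=UI: no t2 row matches, row kept with t2 columns NULL.
- 7 t2 row(s) had no t1 match → kept, t1 columns NULL.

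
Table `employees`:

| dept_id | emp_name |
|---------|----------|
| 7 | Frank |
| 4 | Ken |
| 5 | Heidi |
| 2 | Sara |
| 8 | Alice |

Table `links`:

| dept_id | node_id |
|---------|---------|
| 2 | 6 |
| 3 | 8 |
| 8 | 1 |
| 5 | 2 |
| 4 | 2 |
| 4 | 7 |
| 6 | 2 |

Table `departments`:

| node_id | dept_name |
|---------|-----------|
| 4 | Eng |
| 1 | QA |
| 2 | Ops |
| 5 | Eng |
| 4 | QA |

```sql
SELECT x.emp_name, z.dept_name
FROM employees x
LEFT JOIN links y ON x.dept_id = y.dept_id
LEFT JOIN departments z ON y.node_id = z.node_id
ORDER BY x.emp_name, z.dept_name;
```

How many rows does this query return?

Joins associate left-to-right: employees LEFT JOIN links on dept_id gives 6 intermediate row(s).
Then LEFT JOIN `departments z` on node_id: each of those 6 rows is kept; rows whose y.node_id has no match in z get NULL for z's columns.
Result: 6 row(s).

6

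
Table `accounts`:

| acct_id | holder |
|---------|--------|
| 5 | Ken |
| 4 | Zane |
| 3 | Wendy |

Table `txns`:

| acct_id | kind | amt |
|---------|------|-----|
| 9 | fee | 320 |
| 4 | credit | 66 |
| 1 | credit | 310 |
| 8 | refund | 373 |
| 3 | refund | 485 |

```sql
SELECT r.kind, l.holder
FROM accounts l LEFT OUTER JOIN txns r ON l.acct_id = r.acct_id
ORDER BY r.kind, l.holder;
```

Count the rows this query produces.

3

LEFT JOIN keeps every row from `accounts`; unmatched rows get NULL for `txns`'s columns.
Matching on l.acct_id = r.acct_id.
Matched pairs: 2; unmatched l rows kept: 1.
Total: 2 matched + 1 padded = 3 rows.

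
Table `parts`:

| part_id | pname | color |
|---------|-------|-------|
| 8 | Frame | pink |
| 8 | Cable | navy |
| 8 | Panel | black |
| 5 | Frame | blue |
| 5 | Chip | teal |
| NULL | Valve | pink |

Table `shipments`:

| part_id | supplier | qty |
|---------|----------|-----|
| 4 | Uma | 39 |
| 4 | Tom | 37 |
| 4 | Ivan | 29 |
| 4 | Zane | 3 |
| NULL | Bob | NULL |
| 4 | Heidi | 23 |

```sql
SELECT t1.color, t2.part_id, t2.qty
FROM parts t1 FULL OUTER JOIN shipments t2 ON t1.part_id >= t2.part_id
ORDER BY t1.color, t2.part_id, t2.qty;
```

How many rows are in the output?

27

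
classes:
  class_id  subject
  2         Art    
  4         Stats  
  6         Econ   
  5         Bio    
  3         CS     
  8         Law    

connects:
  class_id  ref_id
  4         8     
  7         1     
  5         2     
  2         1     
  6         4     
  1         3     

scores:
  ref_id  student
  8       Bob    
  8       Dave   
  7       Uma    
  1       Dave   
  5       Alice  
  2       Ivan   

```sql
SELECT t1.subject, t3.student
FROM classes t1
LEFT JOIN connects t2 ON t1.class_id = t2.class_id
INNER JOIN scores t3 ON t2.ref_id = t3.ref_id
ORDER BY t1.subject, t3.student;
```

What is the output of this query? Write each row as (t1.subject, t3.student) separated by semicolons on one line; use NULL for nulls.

(Art, Dave); (Bio, Ivan); (Stats, Bob); (Stats, Dave)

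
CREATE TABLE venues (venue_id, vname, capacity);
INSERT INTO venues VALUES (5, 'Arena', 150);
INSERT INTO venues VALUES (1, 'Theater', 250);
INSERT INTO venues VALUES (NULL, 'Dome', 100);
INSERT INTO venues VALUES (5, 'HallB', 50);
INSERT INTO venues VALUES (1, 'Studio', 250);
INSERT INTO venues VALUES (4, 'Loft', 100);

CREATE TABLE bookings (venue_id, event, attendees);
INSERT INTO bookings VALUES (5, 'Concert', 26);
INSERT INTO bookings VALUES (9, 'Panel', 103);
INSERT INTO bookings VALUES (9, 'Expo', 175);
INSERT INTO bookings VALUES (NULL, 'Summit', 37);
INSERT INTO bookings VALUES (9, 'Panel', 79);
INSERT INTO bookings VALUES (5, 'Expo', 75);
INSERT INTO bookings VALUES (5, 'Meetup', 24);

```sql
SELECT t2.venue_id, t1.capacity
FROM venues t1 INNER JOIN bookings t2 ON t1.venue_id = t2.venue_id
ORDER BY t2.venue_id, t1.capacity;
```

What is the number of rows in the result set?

INNER JOIN keeps only pairs where the ON condition holds.
Matching on t1.venue_id = t2.venue_id. A NULL in a compared column never satisfies the condition.
- venue_id=5: 3 matching t2 row(s), so 3 row(s) emitted.
- venue_id=1: no matching t2 row, dropped.
- venue_id=NULL: no matching t2 row, dropped.
- venue_id=5: 3 matching t2 row(s), so 3 row(s) emitted.
- venue_id=1: no matching t2 row, dropped.
- venue_id=4: no matching t2 row, dropped.
Total: 6 rows.

6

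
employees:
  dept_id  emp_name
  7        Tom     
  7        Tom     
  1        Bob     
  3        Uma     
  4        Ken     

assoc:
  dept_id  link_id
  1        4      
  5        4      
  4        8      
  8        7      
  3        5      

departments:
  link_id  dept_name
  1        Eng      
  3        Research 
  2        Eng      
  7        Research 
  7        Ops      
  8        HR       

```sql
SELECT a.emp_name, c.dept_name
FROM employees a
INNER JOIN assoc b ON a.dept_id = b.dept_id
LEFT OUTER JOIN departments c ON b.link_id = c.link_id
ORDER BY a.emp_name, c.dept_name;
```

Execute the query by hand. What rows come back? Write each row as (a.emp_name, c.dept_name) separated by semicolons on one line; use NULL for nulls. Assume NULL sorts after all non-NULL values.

Step 1 — a INNER JOIN b on dept_id → 3 row(s).
Then LEFT JOIN `departments c` on link_id: each of those 3 rows is kept; rows whose b.link_id has no match in c get NULL for c's columns.

(Bob, NULL); (Ken, HR); (Uma, NULL)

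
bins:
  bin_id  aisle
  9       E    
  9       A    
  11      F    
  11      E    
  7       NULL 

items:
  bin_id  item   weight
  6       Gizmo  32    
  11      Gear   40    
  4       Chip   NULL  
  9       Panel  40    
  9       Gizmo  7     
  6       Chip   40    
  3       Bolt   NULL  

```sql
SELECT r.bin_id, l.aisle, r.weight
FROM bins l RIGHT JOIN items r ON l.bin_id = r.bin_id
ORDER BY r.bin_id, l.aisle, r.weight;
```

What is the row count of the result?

10

RIGHT JOIN keeps every row from `items`; unmatched rows get NULL for `bins`'s columns.
Matching on l.bin_id = r.bin_id.
- l row (bin_id=9): matches 2 r row(s) → 2 output row(s).
- l row (bin_id=9): matches 2 r row(s) → 2 output row(s).
- l row (bin_id=11): matches 1 r row(s) → 1 output row(s).
- l row (bin_id=11): matches 1 r row(s) → 1 output row(s).
- l row (bin_id=7): no match.
- plus 4 unmatched r row(s), each kept with NULL l columns.
Total: 6 matched + 4 padded = 10 rows.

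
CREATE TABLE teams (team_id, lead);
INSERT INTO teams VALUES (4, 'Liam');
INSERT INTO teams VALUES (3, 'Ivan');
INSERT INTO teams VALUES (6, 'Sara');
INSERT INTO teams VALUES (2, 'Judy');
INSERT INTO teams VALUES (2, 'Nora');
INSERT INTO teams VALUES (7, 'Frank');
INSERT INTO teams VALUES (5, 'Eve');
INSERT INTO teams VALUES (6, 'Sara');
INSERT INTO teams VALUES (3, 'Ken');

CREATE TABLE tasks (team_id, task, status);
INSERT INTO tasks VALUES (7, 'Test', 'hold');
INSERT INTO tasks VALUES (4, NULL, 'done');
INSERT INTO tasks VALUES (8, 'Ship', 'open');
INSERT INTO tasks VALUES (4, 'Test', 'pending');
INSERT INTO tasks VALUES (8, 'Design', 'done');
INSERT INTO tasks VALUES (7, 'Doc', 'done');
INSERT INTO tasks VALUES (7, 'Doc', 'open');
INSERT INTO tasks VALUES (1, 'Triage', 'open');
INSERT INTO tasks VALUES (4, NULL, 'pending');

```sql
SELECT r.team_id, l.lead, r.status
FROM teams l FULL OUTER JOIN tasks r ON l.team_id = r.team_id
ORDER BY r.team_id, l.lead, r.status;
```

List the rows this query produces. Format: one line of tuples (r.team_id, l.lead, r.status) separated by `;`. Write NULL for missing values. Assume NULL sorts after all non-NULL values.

FULL OUTER JOIN keeps every row from both sides; unmatched rows get NULL for the other side's columns.
Matching on l.team_id = r.team_id.
- l (team_id=4) pairs with 3 row(s) of r.
- l (team_id=3) has no partner → padded with NULL.
- l (team_id=6) has no partner → padded with NULL.
- l (team_id=2) has no partner → padded with NULL.
- l (team_id=2) has no partner → padded with NULL.
- l (team_id=7) pairs with 3 row(s) of r.
- l (team_id=5) has no partner → padded with NULL.
- l (team_id=6) has no partner → padded with NULL.
- l (team_id=3) has no partner → padded with NULL.
- 3 r row(s) had no l match → kept, l columns NULL.

(1, NULL, open); (4, Liam, done); (4, Liam, pending); (4, Liam, pending); (7, Frank, done); (7, Frank, hold); (7, Frank, open); (8, NULL, done); (8, NULL, open); (NULL, Eve, NULL); (NULL, Ivan, NULL); (NULL, Judy, NULL); (NULL, Ken, NULL); (NULL, Nora, NULL); (NULL, Sara, NULL); (NULL, Sara, NULL)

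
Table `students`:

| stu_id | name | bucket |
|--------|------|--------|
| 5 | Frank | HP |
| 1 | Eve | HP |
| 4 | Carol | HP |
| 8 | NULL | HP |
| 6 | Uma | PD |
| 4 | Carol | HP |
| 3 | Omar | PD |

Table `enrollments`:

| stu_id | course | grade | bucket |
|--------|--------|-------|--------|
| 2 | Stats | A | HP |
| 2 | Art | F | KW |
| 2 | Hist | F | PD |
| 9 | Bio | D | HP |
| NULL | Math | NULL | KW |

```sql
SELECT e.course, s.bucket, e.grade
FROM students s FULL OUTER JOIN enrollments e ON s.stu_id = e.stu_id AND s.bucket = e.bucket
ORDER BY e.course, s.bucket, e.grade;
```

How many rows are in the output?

FULL OUTER JOIN keeps every row from both sides; unmatched rows get NULL for the other side's columns.
Matching on s.stu_id = e.stu_id AND s.bucket = e.bucket. A NULL in a compared column never satisfies the condition.
- s[0] stu_id=5, bucket=HP → no match; kept with NULLs on the e side.
- s[1] stu_id=1, bucket=HP → no match; kept with NULLs on the e side.
- s[2] stu_id=4, bucket=HP → no match; kept with NULLs on the e side.
- s[3] stu_id=8, bucket=HP → no match; kept with NULLs on the e side.
- s[4] stu_id=6, bucket=PD → no match; kept with NULLs on the e side.
- s[5] stu_id=4, bucket=HP → no match; kept with NULLs on the e side.
- s[6] stu_id=3, bucket=PD → no match; kept with NULLs on the e side.
- 5 e row(s) had no s match → kept, s columns NULL.
Total: 0 matched + 12 padded = 12 rows.

12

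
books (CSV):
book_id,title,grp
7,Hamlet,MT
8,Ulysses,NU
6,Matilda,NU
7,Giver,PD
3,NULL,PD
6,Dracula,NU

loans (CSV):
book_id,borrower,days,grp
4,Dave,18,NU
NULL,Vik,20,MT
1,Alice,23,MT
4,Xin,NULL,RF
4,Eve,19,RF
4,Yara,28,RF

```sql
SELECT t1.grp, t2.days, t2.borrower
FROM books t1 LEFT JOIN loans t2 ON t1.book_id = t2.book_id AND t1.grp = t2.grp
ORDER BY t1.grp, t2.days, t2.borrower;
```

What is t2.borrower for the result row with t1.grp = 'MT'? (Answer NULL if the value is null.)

NULL

LEFT JOIN keeps every row from `books`; unmatched rows get NULL for `loans`'s columns.
Matching on t1.book_id = t2.book_id AND t1.grp = t2.grp. A NULL in a compared column never satisfies the condition.
- book_id=7, grp=MT: no t2 row matches, row kept with t2 columns NULL.
- book_id=8, grp=NU: no t2 row matches, row kept with t2 columns NULL.
- book_id=6, grp=NU: no t2 row matches, row kept with t2 columns NULL.
- book_id=7, grp=PD: no t2 row matches, row kept with t2 columns NULL.
- book_id=3, grp=PD: no t2 row matches, row kept with t2 columns NULL.
- book_id=6, grp=NU: no t2 row matches, row kept with t2 columns NULL.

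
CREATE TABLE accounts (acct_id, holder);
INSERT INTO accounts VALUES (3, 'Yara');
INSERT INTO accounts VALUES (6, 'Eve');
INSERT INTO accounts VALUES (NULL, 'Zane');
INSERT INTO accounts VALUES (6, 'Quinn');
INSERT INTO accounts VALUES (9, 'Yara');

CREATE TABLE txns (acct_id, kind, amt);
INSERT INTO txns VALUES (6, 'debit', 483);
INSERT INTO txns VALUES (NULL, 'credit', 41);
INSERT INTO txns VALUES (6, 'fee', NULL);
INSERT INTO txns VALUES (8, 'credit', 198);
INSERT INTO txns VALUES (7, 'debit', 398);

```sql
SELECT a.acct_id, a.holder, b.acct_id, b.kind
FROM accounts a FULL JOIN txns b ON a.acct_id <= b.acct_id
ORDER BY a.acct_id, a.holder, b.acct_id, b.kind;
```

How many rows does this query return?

FULL OUTER JOIN keeps every row from both sides; unmatched rows get NULL for the other side's columns.
Matching on a.acct_id <= b.acct_id. A NULL in a compared column never satisfies the condition.
- a[0] acct_id=3 → 4 match(es) in b → 4 row(s).
- a[1] acct_id=6 → 4 match(es) in b → 4 row(s).
- a[2] acct_id=NULL → no match; kept with NULLs on the b side.
- a[3] acct_id=6 → 4 match(es) in b → 4 row(s).
- a[4] acct_id=9 → no match; kept with NULLs on the b side.
- 1 b row(s) had no a match → kept, a columns NULL.
Total: 12 matched + 3 padded = 15 rows.

15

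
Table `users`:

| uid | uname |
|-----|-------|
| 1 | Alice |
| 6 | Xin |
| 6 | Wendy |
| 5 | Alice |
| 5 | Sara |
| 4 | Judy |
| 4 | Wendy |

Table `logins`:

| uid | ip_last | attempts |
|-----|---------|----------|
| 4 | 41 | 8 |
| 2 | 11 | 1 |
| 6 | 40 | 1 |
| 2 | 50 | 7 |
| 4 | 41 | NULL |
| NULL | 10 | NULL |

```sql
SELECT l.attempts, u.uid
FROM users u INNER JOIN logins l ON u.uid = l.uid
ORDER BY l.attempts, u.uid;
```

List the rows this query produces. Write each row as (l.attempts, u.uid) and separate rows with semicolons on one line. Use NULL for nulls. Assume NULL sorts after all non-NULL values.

INNER JOIN keeps only pairs where the ON condition holds.
Matching on u.uid = l.uid. A NULL in a compared column never satisfies the condition.
- u row (uid=1): no match → dropped.
- u row (uid=6): matches 1 l row(s) → 1 output row(s).
- u row (uid=6): matches 1 l row(s) → 1 output row(s).
- u row (uid=5): no match → dropped.
- u row (uid=5): no match → dropped.
- u row (uid=4): matches 2 l row(s) → 2 output row(s).
- u row (uid=4): matches 2 l row(s) → 2 output row(s).
After projecting and ordering:
l.attempts | u.uid
1 | 6
1 | 6
8 | 4
8 | 4
NULL | 4
NULL | 4

(1, 6); (1, 6); (8, 4); (8, 4); (NULL, 4); (NULL, 4)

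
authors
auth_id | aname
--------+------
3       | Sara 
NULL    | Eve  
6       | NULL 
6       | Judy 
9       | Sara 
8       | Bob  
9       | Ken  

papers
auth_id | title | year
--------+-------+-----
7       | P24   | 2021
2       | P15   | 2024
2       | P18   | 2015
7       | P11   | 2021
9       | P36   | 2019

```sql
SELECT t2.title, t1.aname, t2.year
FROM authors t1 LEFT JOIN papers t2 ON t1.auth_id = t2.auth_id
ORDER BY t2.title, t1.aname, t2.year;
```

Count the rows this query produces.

7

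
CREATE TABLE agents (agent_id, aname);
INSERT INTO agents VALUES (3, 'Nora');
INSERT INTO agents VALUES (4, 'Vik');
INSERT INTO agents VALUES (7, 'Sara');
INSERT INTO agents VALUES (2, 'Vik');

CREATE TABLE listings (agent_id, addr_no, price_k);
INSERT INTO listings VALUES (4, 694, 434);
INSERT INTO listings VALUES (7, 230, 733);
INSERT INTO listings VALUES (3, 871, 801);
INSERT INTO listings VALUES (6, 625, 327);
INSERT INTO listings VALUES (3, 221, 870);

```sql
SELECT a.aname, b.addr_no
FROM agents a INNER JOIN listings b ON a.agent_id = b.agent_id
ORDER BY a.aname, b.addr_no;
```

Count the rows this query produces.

INNER JOIN keeps only pairs where the ON condition holds.
Matching on a.agent_id = b.agent_id.
- agent_id=3: 2 matching b row(s), so 2 row(s) emitted.
- agent_id=4: 1 matching b row(s), so 1 row(s) emitted.
- agent_id=7: 1 matching b row(s), so 1 row(s) emitted.
- agent_id=2: no matching b row, dropped.
Total: 4 rows.

4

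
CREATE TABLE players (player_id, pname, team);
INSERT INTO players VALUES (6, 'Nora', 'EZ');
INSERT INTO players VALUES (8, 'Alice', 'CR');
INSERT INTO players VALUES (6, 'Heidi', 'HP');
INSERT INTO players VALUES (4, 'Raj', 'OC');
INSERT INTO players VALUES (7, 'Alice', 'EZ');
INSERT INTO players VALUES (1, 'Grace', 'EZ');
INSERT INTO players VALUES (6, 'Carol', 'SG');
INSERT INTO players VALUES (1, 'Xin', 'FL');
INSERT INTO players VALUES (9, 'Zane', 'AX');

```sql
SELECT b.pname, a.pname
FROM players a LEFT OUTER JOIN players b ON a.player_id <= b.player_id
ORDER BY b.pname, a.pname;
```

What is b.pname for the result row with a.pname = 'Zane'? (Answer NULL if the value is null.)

LEFT JOIN keeps every row from `players a`; unmatched rows get NULL for `players b`'s columns.
Matching on a.player_id <= b.player_id.
Matched pairs: 49; unmatched a rows kept: 0.

Zane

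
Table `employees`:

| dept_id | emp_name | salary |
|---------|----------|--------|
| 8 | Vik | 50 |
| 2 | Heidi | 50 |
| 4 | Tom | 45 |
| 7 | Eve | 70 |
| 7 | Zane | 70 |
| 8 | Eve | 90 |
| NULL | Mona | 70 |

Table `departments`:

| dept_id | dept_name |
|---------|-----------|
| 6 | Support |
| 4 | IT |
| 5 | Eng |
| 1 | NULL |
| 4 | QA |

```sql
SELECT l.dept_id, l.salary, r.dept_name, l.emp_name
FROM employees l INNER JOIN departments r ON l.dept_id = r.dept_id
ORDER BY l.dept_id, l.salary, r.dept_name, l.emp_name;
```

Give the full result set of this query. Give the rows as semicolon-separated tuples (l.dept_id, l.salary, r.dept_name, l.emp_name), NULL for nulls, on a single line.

(4, 45, IT, Tom); (4, 45, QA, Tom)

INNER JOIN keeps only pairs where the ON condition holds.
Matching on l.dept_id = r.dept_id. A NULL in a compared column never satisfies the condition.
Matched pairs: 2.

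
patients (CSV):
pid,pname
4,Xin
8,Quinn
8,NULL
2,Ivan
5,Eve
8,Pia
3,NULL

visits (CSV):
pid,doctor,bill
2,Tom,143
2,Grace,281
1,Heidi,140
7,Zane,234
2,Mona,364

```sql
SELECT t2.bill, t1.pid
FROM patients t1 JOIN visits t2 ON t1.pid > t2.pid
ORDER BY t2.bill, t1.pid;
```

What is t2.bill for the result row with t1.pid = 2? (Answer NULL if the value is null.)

140

INNER JOIN keeps only pairs where the ON condition holds.
Matching on t1.pid > t2.pid.
Matched pairs: 28.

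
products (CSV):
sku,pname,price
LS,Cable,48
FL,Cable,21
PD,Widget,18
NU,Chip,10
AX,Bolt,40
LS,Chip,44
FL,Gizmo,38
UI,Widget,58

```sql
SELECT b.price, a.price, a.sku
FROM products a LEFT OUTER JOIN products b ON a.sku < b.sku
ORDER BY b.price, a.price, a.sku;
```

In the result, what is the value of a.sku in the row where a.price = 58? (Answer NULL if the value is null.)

UI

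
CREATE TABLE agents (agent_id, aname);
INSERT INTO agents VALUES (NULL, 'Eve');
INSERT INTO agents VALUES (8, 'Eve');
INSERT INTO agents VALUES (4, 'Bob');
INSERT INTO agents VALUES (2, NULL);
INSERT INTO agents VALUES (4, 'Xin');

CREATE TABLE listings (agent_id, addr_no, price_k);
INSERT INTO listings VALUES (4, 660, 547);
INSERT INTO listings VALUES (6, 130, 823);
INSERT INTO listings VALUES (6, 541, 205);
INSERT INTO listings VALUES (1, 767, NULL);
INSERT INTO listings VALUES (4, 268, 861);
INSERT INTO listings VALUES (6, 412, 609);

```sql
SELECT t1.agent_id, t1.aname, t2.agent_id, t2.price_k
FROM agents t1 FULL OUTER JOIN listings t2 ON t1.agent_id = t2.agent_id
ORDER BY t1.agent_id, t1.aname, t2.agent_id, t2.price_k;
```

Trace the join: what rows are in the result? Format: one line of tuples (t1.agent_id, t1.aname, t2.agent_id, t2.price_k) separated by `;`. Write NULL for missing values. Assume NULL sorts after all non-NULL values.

(2, NULL, NULL, NULL); (4, Bob, 4, 547); (4, Bob, 4, 861); (4, Xin, 4, 547); (4, Xin, 4, 861); (8, Eve, NULL, NULL); (NULL, Eve, NULL, NULL); (NULL, NULL, 1, NULL); (NULL, NULL, 6, 205); (NULL, NULL, 6, 609); (NULL, NULL, 6, 823)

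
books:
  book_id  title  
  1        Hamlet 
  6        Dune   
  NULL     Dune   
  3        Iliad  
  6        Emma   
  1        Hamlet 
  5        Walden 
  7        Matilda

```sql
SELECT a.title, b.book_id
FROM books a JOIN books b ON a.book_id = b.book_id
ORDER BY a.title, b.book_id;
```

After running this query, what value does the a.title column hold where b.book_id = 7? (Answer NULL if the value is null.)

Matilda

INNER JOIN keeps only pairs where the ON condition holds.
Matching on a.book_id = b.book_id. A NULL in a compared column never satisfies the condition.
Matched pairs: 11.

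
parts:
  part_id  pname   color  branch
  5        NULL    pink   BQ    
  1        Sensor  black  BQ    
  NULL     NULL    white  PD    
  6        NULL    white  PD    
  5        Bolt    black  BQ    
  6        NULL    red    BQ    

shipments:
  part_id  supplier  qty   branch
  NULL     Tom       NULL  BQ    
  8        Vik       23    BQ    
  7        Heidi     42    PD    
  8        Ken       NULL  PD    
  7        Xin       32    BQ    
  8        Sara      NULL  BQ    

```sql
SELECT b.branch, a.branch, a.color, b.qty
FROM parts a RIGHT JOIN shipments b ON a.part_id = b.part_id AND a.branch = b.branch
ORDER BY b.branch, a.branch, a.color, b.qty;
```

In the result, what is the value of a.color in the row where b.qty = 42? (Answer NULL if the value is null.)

NULL

RIGHT JOIN keeps every row from `shipments`; unmatched rows get NULL for `parts`'s columns.
Matching on a.part_id = b.part_id AND a.branch = b.branch. A NULL in a compared column never satisfies the condition.
- a[0] part_id=5, branch=BQ → no match.
- a[1] part_id=1, branch=BQ → no match.
- a[2] part_id=NULL, branch=PD → no match.
- a[3] part_id=6, branch=PD → no match.
- a[4] part_id=5, branch=BQ → no match.
- a[5] part_id=6, branch=BQ → no match.
- 6 b row(s) had no a match → kept, a columns NULL.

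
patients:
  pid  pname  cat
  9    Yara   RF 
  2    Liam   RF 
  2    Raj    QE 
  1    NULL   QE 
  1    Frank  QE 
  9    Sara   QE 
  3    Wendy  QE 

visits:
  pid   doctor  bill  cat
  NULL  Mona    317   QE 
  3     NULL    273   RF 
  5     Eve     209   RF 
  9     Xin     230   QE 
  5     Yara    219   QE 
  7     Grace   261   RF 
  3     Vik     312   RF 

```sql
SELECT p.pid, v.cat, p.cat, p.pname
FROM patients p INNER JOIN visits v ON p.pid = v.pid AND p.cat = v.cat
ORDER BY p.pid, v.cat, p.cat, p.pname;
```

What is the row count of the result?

1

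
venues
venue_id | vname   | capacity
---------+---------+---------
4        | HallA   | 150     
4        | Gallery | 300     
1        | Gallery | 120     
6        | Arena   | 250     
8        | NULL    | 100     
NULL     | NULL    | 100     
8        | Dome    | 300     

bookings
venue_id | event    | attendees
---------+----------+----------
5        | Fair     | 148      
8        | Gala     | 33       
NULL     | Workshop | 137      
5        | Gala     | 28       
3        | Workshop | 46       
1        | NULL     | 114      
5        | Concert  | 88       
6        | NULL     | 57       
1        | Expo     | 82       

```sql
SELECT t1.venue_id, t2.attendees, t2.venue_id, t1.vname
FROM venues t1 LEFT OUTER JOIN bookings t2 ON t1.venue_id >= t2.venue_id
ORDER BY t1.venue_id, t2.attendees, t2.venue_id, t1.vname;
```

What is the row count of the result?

LEFT JOIN keeps every row from `venues`; unmatched rows get NULL for `bookings`'s columns.
Matching on t1.venue_id >= t2.venue_id. A NULL in a compared column never satisfies the condition.
Matched pairs: 31; unmatched t1 rows kept: 1.
Total: 31 matched + 1 padded = 32 rows.

32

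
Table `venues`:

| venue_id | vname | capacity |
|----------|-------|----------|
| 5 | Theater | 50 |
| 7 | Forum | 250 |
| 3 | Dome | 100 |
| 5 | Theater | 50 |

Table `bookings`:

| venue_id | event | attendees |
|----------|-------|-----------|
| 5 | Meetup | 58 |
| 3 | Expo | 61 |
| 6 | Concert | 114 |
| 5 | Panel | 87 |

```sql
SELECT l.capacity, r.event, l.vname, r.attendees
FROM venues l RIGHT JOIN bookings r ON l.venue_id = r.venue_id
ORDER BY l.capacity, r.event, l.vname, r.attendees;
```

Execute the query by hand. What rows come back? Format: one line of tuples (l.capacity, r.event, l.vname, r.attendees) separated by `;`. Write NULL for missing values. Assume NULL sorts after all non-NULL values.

RIGHT JOIN keeps every row from `bookings`; unmatched rows get NULL for `venues`'s columns.
Matching on l.venue_id = r.venue_id.
- venue_id=5: 2 matching r row(s), so 2 row(s) emitted.
- venue_id=7: no matching r row.
- venue_id=3: 1 matching r row(s), so 1 row(s) emitted.
- venue_id=5: 2 matching r row(s), so 2 row(s) emitted.
- 1 row(s) from r found no l partner → padded with NULL.
After projecting and ordering:
l.capacity | r.event | l.vname | r.attendees
50 | Meetup | Theater | 58
50 | Meetup | Theater | 58
50 | Panel | Theater | 87
50 | Panel | Theater | 87
100 | Expo | Dome | 61
NULL | Concert | NULL | 114

(50, Meetup, Theater, 58); (50, Meetup, Theater, 58); (50, Panel, Theater, 87); (50, Panel, Theater, 87); (100, Expo, Dome, 61); (NULL, Concert, NULL, 114)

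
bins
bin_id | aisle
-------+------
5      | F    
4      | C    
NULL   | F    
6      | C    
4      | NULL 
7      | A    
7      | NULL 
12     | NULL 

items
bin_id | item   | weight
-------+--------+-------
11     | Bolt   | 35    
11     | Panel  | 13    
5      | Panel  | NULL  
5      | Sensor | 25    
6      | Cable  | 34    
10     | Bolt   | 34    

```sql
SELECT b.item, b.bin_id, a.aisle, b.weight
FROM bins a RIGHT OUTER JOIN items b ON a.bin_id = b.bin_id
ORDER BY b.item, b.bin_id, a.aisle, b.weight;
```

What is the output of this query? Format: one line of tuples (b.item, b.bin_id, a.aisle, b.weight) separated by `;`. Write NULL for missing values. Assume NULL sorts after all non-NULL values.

(Bolt, 10, NULL, 34); (Bolt, 11, NULL, 35); (Cable, 6, C, 34); (Panel, 5, F, NULL); (Panel, 11, NULL, 13); (Sensor, 5, F, 25)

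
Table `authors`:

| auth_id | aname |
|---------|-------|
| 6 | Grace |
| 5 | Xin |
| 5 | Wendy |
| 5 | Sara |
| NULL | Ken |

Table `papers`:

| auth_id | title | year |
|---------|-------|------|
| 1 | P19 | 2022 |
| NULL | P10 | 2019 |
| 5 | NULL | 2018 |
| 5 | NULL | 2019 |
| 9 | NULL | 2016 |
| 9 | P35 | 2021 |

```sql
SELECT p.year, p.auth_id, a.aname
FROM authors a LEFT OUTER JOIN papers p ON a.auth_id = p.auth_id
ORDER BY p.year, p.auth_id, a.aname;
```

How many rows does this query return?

LEFT JOIN keeps every row from `authors`; unmatched rows get NULL for `papers`'s columns.
Matching on a.auth_id = p.auth_id. A NULL in a compared column never satisfies the condition.
- a[0] auth_id=6 → no match; kept with NULLs on the p side.
- a[1] auth_id=5 → 2 match(es) in p → 2 row(s).
- a[2] auth_id=5 → 2 match(es) in p → 2 row(s).
- a[3] auth_id=5 → 2 match(es) in p → 2 row(s).
- a[4] auth_id=NULL → no match; kept with NULLs on the p side.
Total: 6 matched + 2 padded = 8 rows.

8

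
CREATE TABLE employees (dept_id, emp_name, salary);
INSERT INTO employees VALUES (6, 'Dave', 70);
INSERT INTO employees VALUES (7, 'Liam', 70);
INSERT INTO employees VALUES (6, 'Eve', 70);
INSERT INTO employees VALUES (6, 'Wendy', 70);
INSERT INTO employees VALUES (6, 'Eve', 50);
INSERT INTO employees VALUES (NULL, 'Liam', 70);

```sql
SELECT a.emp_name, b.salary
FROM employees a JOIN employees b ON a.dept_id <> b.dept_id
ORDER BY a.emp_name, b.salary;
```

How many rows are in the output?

8

INNER JOIN keeps only pairs where the ON condition holds.
Matching on a.dept_id <> b.dept_id. A NULL in a compared column never satisfies the condition.
- a row (dept_id=6): matches 1 b row(s) → 1 output row(s).
- a row (dept_id=7): matches 4 b row(s) → 4 output row(s).
- a row (dept_id=6): matches 1 b row(s) → 1 output row(s).
- a row (dept_id=6): matches 1 b row(s) → 1 output row(s).
- a row (dept_id=6): matches 1 b row(s) → 1 output row(s).
- a row (dept_id=NULL): no match → dropped.
Total: 8 rows.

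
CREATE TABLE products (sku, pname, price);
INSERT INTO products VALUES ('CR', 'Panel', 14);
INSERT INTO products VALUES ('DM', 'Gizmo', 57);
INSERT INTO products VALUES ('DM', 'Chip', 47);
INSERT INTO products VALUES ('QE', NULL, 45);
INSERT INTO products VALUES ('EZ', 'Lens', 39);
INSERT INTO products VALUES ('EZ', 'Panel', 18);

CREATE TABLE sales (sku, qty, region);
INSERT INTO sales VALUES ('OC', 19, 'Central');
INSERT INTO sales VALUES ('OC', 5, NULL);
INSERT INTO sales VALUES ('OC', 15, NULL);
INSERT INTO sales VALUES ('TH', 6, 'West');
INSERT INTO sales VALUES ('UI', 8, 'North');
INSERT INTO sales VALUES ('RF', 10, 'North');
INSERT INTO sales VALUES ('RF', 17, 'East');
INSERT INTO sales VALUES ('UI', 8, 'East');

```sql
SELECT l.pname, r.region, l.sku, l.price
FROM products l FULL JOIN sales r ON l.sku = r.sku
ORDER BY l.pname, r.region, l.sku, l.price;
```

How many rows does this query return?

14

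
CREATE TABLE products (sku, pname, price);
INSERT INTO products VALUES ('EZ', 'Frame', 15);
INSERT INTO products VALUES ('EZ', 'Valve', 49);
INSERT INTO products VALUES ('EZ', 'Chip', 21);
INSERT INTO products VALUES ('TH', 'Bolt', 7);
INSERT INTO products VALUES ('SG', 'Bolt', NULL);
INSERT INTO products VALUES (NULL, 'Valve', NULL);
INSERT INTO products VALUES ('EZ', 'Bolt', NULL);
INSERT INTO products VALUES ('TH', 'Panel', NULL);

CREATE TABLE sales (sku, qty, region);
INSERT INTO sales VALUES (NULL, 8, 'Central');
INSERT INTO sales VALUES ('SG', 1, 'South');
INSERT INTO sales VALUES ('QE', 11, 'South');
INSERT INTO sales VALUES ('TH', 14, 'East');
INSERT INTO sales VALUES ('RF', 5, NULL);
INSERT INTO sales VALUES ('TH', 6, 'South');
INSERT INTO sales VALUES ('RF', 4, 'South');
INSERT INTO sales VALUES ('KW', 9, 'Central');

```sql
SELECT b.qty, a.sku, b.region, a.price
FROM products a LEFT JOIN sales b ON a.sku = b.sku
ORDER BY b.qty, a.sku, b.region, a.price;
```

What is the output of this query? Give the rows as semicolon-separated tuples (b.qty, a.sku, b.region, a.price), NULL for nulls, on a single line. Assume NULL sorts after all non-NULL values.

LEFT JOIN keeps every row from `products`; unmatched rows get NULL for `sales`'s columns.
Matching on a.sku = b.sku. A NULL in a compared column never satisfies the condition.
Matched pairs: 5; unmatched a rows kept: 5.

(1, SG, South, NULL); (6, TH, South, 7); (6, TH, South, NULL); (14, TH, East, 7); (14, TH, East, NULL); (NULL, EZ, NULL, 15); (NULL, EZ, NULL, 21); (NULL, EZ, NULL, 49); (NULL, EZ, NULL, NULL); (NULL, NULL, NULL, NULL)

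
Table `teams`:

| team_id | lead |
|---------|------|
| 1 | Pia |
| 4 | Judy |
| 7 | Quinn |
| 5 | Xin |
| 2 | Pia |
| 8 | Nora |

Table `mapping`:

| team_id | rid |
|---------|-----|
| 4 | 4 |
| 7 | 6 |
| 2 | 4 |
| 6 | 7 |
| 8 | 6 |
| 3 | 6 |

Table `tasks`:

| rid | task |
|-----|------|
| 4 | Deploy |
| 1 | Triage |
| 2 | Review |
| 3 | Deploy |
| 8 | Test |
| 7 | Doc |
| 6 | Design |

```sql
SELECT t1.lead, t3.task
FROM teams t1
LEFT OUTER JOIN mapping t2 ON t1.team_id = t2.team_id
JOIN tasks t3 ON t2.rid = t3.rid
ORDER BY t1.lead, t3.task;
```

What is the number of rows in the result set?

4

Joins associate left-to-right: teams LEFT JOIN mapping on team_id gives 6 intermediate row(s).
Then INNER JOIN `tasks t3` on rid: keep only rows whose t2.rid appears in t3.
Result: 4 row(s).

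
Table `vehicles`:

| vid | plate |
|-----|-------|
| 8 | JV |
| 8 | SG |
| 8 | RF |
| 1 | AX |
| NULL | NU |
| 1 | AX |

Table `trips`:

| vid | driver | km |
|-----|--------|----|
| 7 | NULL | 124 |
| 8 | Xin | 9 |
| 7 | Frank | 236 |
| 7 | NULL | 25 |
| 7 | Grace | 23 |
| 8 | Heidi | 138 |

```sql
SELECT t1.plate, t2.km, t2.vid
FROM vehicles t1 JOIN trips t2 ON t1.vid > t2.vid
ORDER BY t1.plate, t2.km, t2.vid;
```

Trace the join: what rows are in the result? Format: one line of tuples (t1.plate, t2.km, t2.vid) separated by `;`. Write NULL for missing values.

INNER JOIN keeps only pairs where the ON condition holds.
Matching on t1.vid > t2.vid. A NULL in a compared column never satisfies the condition.
- vid=8: 4 matching t2 row(s), so 4 row(s) emitted.
- vid=8: 4 matching t2 row(s), so 4 row(s) emitted.
- vid=8: 4 matching t2 row(s), so 4 row(s) emitted.
- vid=1: no matching t2 row, dropped.
- vid=NULL: no matching t2 row, dropped.
- vid=1: no matching t2 row, dropped.

(JV, 23, 7); (JV, 25, 7); (JV, 124, 7); (JV, 236, 7); (RF, 23, 7); (RF, 25, 7); (RF, 124, 7); (RF, 236, 7); (SG, 23, 7); (SG, 25, 7); (SG, 124, 7); (SG, 236, 7)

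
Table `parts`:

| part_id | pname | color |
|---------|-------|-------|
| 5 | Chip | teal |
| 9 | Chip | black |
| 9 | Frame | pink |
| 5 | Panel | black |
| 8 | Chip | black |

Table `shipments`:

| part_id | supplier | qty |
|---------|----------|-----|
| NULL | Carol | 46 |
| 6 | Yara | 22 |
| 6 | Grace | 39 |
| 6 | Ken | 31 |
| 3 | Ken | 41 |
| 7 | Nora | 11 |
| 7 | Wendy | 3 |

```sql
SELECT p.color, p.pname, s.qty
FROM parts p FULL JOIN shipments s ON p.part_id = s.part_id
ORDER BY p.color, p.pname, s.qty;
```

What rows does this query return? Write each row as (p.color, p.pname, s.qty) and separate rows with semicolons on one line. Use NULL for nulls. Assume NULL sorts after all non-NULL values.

(black, Chip, NULL); (black, Chip, NULL); (black, Panel, NULL); (pink, Frame, NULL); (teal, Chip, NULL); (NULL, NULL, 3); (NULL, NULL, 11); (NULL, NULL, 22); (NULL, NULL, 31); (NULL, NULL, 39); (NULL, NULL, 41); (NULL, NULL, 46)

FULL OUTER JOIN keeps every row from both sides; unmatched rows get NULL for the other side's columns.
Matching on p.part_id = s.part_id. A NULL in a compared column never satisfies the condition.
- p (part_id=5) has no partner → padded with NULL.
- p (part_id=9) has no partner → padded with NULL.
- p (part_id=9) has no partner → padded with NULL.
- p (part_id=5) has no partner → padded with NULL.
- p (part_id=8) has no partner → padded with NULL.
- 7 s row(s) had no p match → kept, p columns NULL.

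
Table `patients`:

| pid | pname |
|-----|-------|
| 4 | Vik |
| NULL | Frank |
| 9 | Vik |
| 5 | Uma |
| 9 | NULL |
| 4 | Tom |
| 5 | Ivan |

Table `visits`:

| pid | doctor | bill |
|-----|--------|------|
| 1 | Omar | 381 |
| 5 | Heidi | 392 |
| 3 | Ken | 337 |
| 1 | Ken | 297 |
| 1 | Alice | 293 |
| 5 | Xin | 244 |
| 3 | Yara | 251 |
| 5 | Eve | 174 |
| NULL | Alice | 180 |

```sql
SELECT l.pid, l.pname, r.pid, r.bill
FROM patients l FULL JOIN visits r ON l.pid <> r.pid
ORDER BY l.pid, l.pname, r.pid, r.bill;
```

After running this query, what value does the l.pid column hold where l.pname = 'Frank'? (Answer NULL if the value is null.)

NULL

FULL OUTER JOIN keeps every row from both sides; unmatched rows get NULL for the other side's columns.
Matching on l.pid <> r.pid. A NULL in a compared column never satisfies the condition.
Matched pairs: 42; unmatched l rows kept: 1; unmatched r rows kept: 1.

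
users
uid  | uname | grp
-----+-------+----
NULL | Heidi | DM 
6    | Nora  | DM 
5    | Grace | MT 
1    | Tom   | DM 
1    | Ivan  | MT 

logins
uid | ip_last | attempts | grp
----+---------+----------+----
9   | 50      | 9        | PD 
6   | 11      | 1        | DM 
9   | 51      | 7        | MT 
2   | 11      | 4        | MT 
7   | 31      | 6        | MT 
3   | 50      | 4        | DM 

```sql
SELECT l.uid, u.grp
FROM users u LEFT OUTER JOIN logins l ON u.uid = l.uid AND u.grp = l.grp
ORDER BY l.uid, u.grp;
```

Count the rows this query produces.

LEFT JOIN keeps every row from `users`; unmatched rows get NULL for `logins`'s columns.
Matching on u.uid = l.uid AND u.grp = l.grp. A NULL in a compared column never satisfies the condition.
- u row (uid=NULL, grp=DM): no match → kept, l columns NULL.
- u row (uid=6, grp=DM): matches 1 l row(s) → 1 output row(s).
- u row (uid=5, grp=MT): no match → kept, l columns NULL.
- u row (uid=1, grp=DM): no match → kept, l columns NULL.
- u row (uid=1, grp=MT): no match → kept, l columns NULL.
Total: 1 matched + 4 padded = 5 rows.

5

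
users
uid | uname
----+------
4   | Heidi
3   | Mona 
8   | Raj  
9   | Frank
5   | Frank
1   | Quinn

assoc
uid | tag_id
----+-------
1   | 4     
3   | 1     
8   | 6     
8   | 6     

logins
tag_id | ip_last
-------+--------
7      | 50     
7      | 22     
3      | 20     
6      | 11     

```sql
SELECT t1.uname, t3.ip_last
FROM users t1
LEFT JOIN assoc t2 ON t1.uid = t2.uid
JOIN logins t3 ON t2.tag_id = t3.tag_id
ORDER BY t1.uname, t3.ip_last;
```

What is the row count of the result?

2

Step 1 — t1 LEFT JOIN t2 on uid → 7 row(s).
Then INNER JOIN `logins t3` on tag_id: keep only rows whose t2.tag_id appears in t3.
Result: 2 row(s).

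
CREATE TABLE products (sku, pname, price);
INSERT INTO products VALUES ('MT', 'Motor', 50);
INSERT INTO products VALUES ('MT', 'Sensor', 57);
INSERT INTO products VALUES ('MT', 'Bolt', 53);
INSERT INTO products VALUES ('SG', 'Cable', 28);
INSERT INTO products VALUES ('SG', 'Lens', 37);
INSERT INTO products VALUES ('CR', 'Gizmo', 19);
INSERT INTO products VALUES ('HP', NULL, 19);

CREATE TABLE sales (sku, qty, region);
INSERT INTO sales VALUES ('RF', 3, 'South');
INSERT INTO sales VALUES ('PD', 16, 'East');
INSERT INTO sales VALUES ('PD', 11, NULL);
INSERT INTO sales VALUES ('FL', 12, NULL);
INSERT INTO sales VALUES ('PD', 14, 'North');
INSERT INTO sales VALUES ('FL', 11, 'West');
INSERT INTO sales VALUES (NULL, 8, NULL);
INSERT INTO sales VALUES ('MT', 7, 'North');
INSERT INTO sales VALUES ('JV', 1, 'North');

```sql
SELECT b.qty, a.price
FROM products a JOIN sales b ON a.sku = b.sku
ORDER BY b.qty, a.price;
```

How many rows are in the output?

3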